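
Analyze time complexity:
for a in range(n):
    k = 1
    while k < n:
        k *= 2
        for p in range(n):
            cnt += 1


Per nesting level: O(n) * O(log n) * O(n) = O(n^2 log n)
Complexity: O(n^2 log n)


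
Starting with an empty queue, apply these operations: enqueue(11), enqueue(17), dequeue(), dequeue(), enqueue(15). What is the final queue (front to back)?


enqueue(11) -> [11]
enqueue(17) -> [11, 17]
dequeue() returns 11 -> [17]
dequeue() returns 17 -> []
enqueue(15) -> [15]
Final queue (front to back): [15]


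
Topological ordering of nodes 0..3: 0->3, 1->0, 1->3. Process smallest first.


Kahn's algorithm, process smallest node first
Order: [1, 0, 2, 3]


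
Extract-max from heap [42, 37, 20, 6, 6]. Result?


Max = 42
Replace root with last, heapify down
Resulting heap: [37, 6, 20, 6]


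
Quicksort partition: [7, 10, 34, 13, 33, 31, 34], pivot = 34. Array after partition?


Elements <= 34 go left of pivot.
Result: [7, 10, 34, 13, 33, 31, 34], pivot at index 6


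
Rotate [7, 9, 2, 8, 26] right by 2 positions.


Right rotate by 2: [8, 26, 7, 9, 2]


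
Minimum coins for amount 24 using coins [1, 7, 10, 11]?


dp[0]=0; dp[i]=1+min(dp[i-c] for c in coins)
...dp[19]=3, dp[20]=2, dp[21]=2, dp[22]=2, dp[23]=3, dp[24]=3
Minimum coins for 24 = 3


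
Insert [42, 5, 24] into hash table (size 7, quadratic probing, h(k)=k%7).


Insertions: 42->slot 0; 5->slot 5; 24->slot 3
Table: [42, None, None, 24, None, 5, None]


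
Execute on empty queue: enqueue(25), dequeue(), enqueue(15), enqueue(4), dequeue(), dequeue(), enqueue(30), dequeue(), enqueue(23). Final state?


enqueue(25) -> [25]
dequeue() returns 25 -> []
enqueue(15) -> [15]
enqueue(4) -> [15, 4]
dequeue() returns 15 -> [4]
dequeue() returns 4 -> []
enqueue(30) -> [30]
dequeue() returns 30 -> []
enqueue(23) -> [23]
Final queue (front to back): [23]


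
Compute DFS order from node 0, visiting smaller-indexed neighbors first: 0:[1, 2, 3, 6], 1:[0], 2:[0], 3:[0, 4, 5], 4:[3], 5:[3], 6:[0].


DFS stack-based: start with [0]
Visit order: [0, 1, 2, 3, 4, 5, 6]


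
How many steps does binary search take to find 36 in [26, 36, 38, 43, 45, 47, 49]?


Search for 36:
[0,6] mid=3 arr[3]=43
[0,2] mid=1 arr[1]=36
Total: 2 comparisons


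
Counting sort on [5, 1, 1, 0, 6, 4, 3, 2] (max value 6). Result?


Count array: [1, 2, 1, 1, 1, 1, 1]
Reconstruct: [0, 1, 1, 2, 3, 4, 5, 6]


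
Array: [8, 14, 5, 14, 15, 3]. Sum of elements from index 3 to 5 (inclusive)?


Prefix sums: [0, 8, 22, 27, 41, 56, 59]
Sum[3..5] = prefix[6] - prefix[3] = 59 - 27 = 32


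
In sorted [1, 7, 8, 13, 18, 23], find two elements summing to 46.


Two pointers: lo=0, hi=5
No pair sums to 46


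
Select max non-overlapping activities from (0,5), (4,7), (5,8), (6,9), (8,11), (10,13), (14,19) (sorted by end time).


Greedy: pick earliest-ending, then skip overlaps.
Selected (4 activities): [(0, 5), (5, 8), (8, 11), (14, 19)]


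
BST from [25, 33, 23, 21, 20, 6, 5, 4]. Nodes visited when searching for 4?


BST root = 25
Search for 4: compare at each node
Path: [25, 23, 21, 20, 6, 5, 4]


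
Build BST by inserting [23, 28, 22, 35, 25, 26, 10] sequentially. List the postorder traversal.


Root = 23; build tree by BST insertion.
Postorder traversal: [10, 22, 26, 25, 35, 28, 23]


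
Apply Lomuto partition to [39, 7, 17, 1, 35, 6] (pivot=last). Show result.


Elements <= 6 go left of pivot.
Result: [1, 6, 17, 39, 35, 7], pivot at index 1


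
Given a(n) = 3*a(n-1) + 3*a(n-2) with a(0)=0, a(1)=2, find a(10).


Build bottom-up:
...a(8)=18630, a(9)=70632, a(10)=3*70632+3*18630=267786


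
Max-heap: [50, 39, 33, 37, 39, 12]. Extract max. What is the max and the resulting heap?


Max = 50
Replace root with last, heapify down
Resulting heap: [39, 39, 33, 37, 12]


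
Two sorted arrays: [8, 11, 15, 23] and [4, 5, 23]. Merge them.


Compare heads, take smaller each step.
Merged: [4, 5, 8, 11, 15, 23, 23]


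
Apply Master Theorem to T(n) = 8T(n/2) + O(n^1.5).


a=8, b=2, c=1.5. log_2(8)=3 > c=1.5. Case 1: O(n^log_b(a)) = O(n^3)
Complexity: O(n^3)


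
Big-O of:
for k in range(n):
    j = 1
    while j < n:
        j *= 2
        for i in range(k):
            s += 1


Per nesting level: O(n) * O(log n) * O(n) [triangular over k] = O(n^2 log n)
Complexity: O(n^2 log n)


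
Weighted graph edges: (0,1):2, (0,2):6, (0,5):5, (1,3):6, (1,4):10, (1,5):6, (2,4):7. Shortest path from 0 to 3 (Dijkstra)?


Dijkstra from 0:
Distances: {0: 0, 1: 2, 2: 6, 3: 8, 4: 12, 5: 5}
Shortest distance to 3 = 8, path = [0, 1, 3]


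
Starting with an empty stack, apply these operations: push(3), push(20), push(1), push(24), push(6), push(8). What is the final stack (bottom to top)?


push(3) -> [3]
push(20) -> [3, 20]
push(1) -> [3, 20, 1]
push(24) -> [3, 20, 1, 24]
push(6) -> [3, 20, 1, 24, 6]
push(8) -> [3, 20, 1, 24, 6, 8]
Final stack (bottom to top): [3, 20, 1, 24, 6, 8]


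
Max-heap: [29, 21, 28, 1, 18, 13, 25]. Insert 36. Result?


Append 36: [29, 21, 28, 1, 18, 13, 25, 36]
Bubble up: swap idx 7(36) with idx 3(1); swap idx 3(36) with idx 1(21); swap idx 1(36) with idx 0(29)
Result: [36, 29, 28, 21, 18, 13, 25, 1]


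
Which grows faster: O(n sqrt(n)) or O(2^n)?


n^1.5 grows slower than exponential
O(n sqrt(n)) is asymptotically smaller; O(2^n) grows faster


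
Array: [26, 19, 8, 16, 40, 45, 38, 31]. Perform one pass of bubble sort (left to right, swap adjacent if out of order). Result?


After one pass: [19, 8, 16, 26, 40, 38, 31, 45]


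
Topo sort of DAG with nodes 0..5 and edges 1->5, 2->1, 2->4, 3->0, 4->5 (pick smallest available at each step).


Kahn's algorithm, process smallest node first
Order: [2, 1, 3, 0, 4, 5]


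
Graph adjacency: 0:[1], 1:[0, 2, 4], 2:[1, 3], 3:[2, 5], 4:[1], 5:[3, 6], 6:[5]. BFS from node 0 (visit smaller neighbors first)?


BFS queue: start with [0]
Visit order: [0, 1, 2, 4, 3, 5, 6]


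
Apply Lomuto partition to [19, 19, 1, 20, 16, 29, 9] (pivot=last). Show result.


Elements <= 9 go left of pivot.
Result: [1, 9, 19, 20, 16, 29, 19], pivot at index 1


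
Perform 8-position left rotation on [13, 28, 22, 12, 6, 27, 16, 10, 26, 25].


Left rotate by 8: [26, 25, 13, 28, 22, 12, 6, 27, 16, 10]


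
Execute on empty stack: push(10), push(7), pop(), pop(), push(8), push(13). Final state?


push(10) -> [10]
push(7) -> [10, 7]
pop() returns 7 -> [10]
pop() returns 10 -> []
push(8) -> [8]
push(13) -> [8, 13]
Final stack (bottom to top): [8, 13]


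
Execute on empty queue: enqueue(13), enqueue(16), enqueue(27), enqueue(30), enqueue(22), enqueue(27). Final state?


enqueue(13) -> [13]
enqueue(16) -> [13, 16]
enqueue(27) -> [13, 16, 27]
enqueue(30) -> [13, 16, 27, 30]
enqueue(22) -> [13, 16, 27, 30, 22]
enqueue(27) -> [13, 16, 27, 30, 22, 27]
Final queue (front to back): [13, 16, 27, 30, 22, 27]


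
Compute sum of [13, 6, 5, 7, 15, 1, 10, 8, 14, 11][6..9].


Prefix sums: [0, 13, 19, 24, 31, 46, 47, 57, 65, 79, 90]
Sum[6..9] = prefix[10] - prefix[6] = 90 - 47 = 43


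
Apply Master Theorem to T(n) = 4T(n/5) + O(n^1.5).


a=4, b=5, c=1.5. log_5(4)=0.861 < c=1.5. Case 3: O(n^c) = O(n^1.500)
Complexity: O(n^1.500)


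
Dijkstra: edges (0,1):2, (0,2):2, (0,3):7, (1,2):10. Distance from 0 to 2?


Dijkstra from 0:
Distances: {0: 0, 1: 2, 2: 2, 3: 7}
Shortest distance to 2 = 2, path = [0, 2]


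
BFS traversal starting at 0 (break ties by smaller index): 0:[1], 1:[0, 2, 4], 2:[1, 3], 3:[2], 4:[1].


BFS queue: start with [0]
Visit order: [0, 1, 2, 4, 3]


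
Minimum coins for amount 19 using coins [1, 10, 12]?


dp[0]=0; dp[i]=1+min(dp[i-c] for c in coins)
...dp[14]=3, dp[15]=4, dp[16]=5, dp[17]=6, dp[18]=7, dp[19]=8
Minimum coins for 19 = 8


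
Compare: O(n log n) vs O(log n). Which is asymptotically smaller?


logarithmic grows slower than linearithmic
O(log n) is asymptotically smaller; O(n log n) grows faster


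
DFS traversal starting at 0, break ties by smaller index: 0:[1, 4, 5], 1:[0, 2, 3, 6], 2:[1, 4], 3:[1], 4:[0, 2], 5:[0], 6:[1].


DFS stack-based: start with [0]
Visit order: [0, 1, 2, 4, 3, 6, 5]


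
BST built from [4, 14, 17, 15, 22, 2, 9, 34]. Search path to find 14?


BST root = 4
Search for 14: compare at each node
Path: [4, 14]


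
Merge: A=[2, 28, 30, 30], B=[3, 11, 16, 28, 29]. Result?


Compare heads, take smaller each step.
Merged: [2, 3, 11, 16, 28, 28, 29, 30, 30]


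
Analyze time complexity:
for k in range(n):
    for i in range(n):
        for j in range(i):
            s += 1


Per nesting level: O(n) * O(n) * O(n) [triangular over i] = O(n^3)
Complexity: O(n^3)


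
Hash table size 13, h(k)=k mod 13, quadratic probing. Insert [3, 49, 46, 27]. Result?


Insertions: 3->slot 3; 49->slot 10; 46->slot 7; 27->slot 1
Table: [None, 27, None, 3, None, None, None, 46, None, None, 49, None, None]


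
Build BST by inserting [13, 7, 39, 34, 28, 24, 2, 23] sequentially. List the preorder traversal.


Root = 13; build tree by BST insertion.
Preorder traversal: [13, 7, 2, 39, 34, 28, 24, 23]


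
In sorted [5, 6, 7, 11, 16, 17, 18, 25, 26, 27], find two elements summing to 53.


Two pointers: lo=0, hi=9
Found pair: (26, 27) summing to 53


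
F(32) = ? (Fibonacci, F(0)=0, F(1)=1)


F(n)=F(n-1)+F(n-2)
...F(30)=832040, F(31)=1346269, F(32)=2178309


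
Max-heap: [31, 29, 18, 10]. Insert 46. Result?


Append 46: [31, 29, 18, 10, 46]
Bubble up: swap idx 4(46) with idx 1(29); swap idx 1(46) with idx 0(31)
Result: [46, 31, 18, 10, 29]


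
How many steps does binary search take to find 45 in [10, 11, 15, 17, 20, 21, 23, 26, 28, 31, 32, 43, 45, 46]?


Search for 45:
[0,13] mid=6 arr[6]=23
[7,13] mid=10 arr[10]=32
[11,13] mid=12 arr[12]=45
Total: 3 comparisons


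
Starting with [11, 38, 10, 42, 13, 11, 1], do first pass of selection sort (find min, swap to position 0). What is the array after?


After one pass: [1, 38, 10, 42, 13, 11, 11]


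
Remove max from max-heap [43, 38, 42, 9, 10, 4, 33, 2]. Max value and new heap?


Max = 43
Replace root with last, heapify down
Resulting heap: [42, 38, 33, 9, 10, 4, 2]


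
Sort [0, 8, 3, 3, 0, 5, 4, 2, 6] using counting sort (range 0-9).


Count array: [2, 0, 1, 2, 1, 1, 1, 0, 1, 0]
Reconstruct: [0, 0, 2, 3, 3, 4, 5, 6, 8]


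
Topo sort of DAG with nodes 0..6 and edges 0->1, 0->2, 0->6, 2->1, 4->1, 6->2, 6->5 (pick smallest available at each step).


Kahn's algorithm, process smallest node first
Order: [0, 3, 4, 6, 2, 1, 5]


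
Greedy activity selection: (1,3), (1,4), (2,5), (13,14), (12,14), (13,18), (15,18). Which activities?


Greedy: pick earliest-ending, then skip overlaps.
Selected (3 activities): [(1, 3), (13, 14), (15, 18)]


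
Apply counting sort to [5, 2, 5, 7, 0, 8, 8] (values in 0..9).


Count array: [1, 0, 1, 0, 0, 2, 0, 1, 2, 0]
Reconstruct: [0, 2, 5, 5, 7, 8, 8]


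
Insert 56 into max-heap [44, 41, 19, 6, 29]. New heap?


Append 56: [44, 41, 19, 6, 29, 56]
Bubble up: swap idx 5(56) with idx 2(19); swap idx 2(56) with idx 0(44)
Result: [56, 41, 44, 6, 29, 19]


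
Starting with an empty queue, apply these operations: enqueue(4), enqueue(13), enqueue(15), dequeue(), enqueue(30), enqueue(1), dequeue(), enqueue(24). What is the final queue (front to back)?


enqueue(4) -> [4]
enqueue(13) -> [4, 13]
enqueue(15) -> [4, 13, 15]
dequeue() returns 4 -> [13, 15]
enqueue(30) -> [13, 15, 30]
enqueue(1) -> [13, 15, 30, 1]
dequeue() returns 13 -> [15, 30, 1]
enqueue(24) -> [15, 30, 1, 24]
Final queue (front to back): [15, 30, 1, 24]


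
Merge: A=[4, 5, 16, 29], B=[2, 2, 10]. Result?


Compare heads, take smaller each step.
Merged: [2, 2, 4, 5, 10, 16, 29]


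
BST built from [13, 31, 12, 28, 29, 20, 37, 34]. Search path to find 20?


BST root = 13
Search for 20: compare at each node
Path: [13, 31, 28, 20]


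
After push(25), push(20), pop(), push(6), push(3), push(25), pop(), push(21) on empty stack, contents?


push(25) -> [25]
push(20) -> [25, 20]
pop() returns 20 -> [25]
push(6) -> [25, 6]
push(3) -> [25, 6, 3]
push(25) -> [25, 6, 3, 25]
pop() returns 25 -> [25, 6, 3]
push(21) -> [25, 6, 3, 21]
Final stack (bottom to top): [25, 6, 3, 21]


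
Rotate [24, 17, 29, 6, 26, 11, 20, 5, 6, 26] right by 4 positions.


Right rotate by 4: [20, 5, 6, 26, 24, 17, 29, 6, 26, 11]


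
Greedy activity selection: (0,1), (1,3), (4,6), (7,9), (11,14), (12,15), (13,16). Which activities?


Greedy: pick earliest-ending, then skip overlaps.
Selected (5 activities): [(0, 1), (1, 3), (4, 6), (7, 9), (11, 14)]


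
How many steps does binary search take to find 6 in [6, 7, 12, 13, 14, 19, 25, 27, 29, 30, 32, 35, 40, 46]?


Search for 6:
[0,13] mid=6 arr[6]=25
[0,5] mid=2 arr[2]=12
[0,1] mid=0 arr[0]=6
Total: 3 comparisons


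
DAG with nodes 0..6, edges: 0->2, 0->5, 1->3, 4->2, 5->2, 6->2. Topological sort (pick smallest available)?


Kahn's algorithm, process smallest node first
Order: [0, 1, 3, 4, 5, 6, 2]


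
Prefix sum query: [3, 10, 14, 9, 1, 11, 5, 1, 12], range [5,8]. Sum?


Prefix sums: [0, 3, 13, 27, 36, 37, 48, 53, 54, 66]
Sum[5..8] = prefix[9] - prefix[5] = 66 - 37 = 29


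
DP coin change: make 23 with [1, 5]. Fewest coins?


dp[0]=0; dp[i]=1+min(dp[i-c] for c in coins)
...dp[18]=6, dp[19]=7, dp[20]=4, dp[21]=5, dp[22]=6, dp[23]=7
Minimum coins for 23 = 7


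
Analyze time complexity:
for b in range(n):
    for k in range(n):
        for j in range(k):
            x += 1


Per nesting level: O(n) * O(n) * O(n) [triangular over k] = O(n^3)
Complexity: O(n^3)


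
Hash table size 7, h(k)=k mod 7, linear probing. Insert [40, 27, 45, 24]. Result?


Insertions: 40->slot 5; 27->slot 6; 45->slot 3; 24->slot 4
Table: [None, None, None, 45, 24, 40, 27]


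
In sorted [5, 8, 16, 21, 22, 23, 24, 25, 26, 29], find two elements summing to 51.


Two pointers: lo=0, hi=9
Found pair: (22, 29) summing to 51


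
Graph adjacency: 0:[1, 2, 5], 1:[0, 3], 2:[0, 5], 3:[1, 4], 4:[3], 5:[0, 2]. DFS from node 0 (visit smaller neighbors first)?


DFS stack-based: start with [0]
Visit order: [0, 1, 3, 4, 2, 5]


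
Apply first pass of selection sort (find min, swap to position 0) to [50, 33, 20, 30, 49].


After one pass: [20, 33, 50, 30, 49]


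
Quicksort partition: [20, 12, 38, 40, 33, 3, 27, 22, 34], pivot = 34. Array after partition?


Elements <= 34 go left of pivot.
Result: [20, 12, 33, 3, 27, 22, 34, 40, 38], pivot at index 6


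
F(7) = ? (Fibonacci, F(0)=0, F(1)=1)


F(n)=F(n-1)+F(n-2)
...F(5)=5, F(6)=8, F(7)=13


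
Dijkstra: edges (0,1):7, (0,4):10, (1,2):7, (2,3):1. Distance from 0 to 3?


Dijkstra from 0:
Distances: {0: 0, 1: 7, 2: 14, 3: 15, 4: 10}
Shortest distance to 3 = 15, path = [0, 1, 2, 3]


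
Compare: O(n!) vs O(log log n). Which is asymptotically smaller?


double-logarithmic grows slower than factorial
O(log log n) is asymptotically smaller; O(n!) grows faster


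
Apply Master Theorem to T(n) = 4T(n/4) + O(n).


a=4, b=4, c=1. log_4(4)=1 = c=1. Case 2: O(n^c log n) = O(n log n)
Complexity: O(n log n)


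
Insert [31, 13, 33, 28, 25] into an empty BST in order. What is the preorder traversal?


Root = 31; build tree by BST insertion.
Preorder traversal: [31, 13, 28, 25, 33]


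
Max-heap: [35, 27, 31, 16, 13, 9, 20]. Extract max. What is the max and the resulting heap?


Max = 35
Replace root with last, heapify down
Resulting heap: [31, 27, 20, 16, 13, 9]


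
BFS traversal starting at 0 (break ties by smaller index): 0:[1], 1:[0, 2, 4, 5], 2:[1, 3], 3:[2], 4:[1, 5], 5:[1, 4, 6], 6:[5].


BFS queue: start with [0]
Visit order: [0, 1, 2, 4, 5, 3, 6]


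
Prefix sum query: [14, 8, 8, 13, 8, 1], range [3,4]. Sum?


Prefix sums: [0, 14, 22, 30, 43, 51, 52]
Sum[3..4] = prefix[5] - prefix[3] = 51 - 30 = 21


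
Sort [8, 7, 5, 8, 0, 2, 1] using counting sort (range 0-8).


Count array: [1, 1, 1, 0, 0, 1, 0, 1, 2]
Reconstruct: [0, 1, 2, 5, 7, 8, 8]


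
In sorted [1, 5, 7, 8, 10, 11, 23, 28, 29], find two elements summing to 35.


Two pointers: lo=0, hi=8
Found pair: (7, 28) summing to 35


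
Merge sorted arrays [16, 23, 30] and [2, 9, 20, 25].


Compare heads, take smaller each step.
Merged: [2, 9, 16, 20, 23, 25, 30]


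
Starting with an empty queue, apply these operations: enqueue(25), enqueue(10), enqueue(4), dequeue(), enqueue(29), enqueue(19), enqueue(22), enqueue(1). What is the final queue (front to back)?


enqueue(25) -> [25]
enqueue(10) -> [25, 10]
enqueue(4) -> [25, 10, 4]
dequeue() returns 25 -> [10, 4]
enqueue(29) -> [10, 4, 29]
enqueue(19) -> [10, 4, 29, 19]
enqueue(22) -> [10, 4, 29, 19, 22]
enqueue(1) -> [10, 4, 29, 19, 22, 1]
Final queue (front to back): [10, 4, 29, 19, 22, 1]


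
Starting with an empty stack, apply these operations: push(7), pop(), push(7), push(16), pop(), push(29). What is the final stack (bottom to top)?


push(7) -> [7]
pop() returns 7 -> []
push(7) -> [7]
push(16) -> [7, 16]
pop() returns 16 -> [7]
push(29) -> [7, 29]
Final stack (bottom to top): [7, 29]


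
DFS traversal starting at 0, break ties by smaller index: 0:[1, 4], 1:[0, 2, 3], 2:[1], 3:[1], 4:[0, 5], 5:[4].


DFS stack-based: start with [0]
Visit order: [0, 1, 2, 3, 4, 5]


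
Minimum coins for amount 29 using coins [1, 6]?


dp[0]=0; dp[i]=1+min(dp[i-c] for c in coins)
...dp[24]=4, dp[25]=5, dp[26]=6, dp[27]=7, dp[28]=8, dp[29]=9
Minimum coins for 29 = 9


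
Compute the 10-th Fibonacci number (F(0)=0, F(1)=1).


F(n)=F(n-1)+F(n-2)
...F(8)=21, F(9)=34, F(10)=55


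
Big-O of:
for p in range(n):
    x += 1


Per nesting level: O(n) = O(n)
Complexity: O(n)


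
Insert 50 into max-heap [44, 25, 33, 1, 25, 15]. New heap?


Append 50: [44, 25, 33, 1, 25, 15, 50]
Bubble up: swap idx 6(50) with idx 2(33); swap idx 2(50) with idx 0(44)
Result: [50, 25, 44, 1, 25, 15, 33]


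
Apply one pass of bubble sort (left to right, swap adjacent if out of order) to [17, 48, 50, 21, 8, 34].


After one pass: [17, 48, 21, 8, 34, 50]


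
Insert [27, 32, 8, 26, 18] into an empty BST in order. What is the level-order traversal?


Root = 27; build tree by BST insertion.
Level-Order traversal: [27, 8, 32, 26, 18]


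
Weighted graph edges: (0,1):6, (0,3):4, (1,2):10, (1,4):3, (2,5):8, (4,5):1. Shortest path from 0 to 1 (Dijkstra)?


Dijkstra from 0:
Distances: {0: 0, 1: 6, 2: 16, 3: 4, 4: 9, 5: 10}
Shortest distance to 1 = 6, path = [0, 1]


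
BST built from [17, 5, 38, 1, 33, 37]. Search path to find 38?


BST root = 17
Search for 38: compare at each node
Path: [17, 38]


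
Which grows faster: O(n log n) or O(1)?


constant grows slower than linearithmic
O(1) is asymptotically smaller; O(n log n) grows faster


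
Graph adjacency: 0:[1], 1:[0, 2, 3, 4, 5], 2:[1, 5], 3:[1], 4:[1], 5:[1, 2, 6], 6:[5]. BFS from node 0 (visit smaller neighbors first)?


BFS queue: start with [0]
Visit order: [0, 1, 2, 3, 4, 5, 6]


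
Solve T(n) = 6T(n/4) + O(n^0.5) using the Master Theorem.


a=6, b=4, c=0.5. log_4(6)=1.292 > c=0.5. Case 1: O(n^log_b(a)) = O(n^1.292)
Complexity: O(n^1.292)


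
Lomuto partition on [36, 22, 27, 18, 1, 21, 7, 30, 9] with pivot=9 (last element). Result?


Elements <= 9 go left of pivot.
Result: [1, 7, 9, 18, 36, 21, 22, 30, 27], pivot at index 2


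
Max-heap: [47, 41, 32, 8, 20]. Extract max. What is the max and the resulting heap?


Max = 47
Replace root with last, heapify down
Resulting heap: [41, 20, 32, 8]


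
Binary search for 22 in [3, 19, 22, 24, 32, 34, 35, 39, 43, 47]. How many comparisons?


Search for 22:
[0,9] mid=4 arr[4]=32
[0,3] mid=1 arr[1]=19
[2,3] mid=2 arr[2]=22
Total: 3 comparisons


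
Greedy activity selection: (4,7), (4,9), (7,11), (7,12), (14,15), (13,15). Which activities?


Greedy: pick earliest-ending, then skip overlaps.
Selected (3 activities): [(4, 7), (7, 11), (14, 15)]


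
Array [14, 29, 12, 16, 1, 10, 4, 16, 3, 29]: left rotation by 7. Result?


Left rotate by 7: [16, 3, 29, 14, 29, 12, 16, 1, 10, 4]


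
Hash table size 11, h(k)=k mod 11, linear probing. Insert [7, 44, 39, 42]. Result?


Insertions: 7->slot 7; 44->slot 0; 39->slot 6; 42->slot 9
Table: [44, None, None, None, None, None, 39, 7, None, 42, None]


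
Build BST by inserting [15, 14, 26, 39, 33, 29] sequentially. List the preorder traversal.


Root = 15; build tree by BST insertion.
Preorder traversal: [15, 14, 26, 39, 33, 29]


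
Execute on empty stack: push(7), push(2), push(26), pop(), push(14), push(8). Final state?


push(7) -> [7]
push(2) -> [7, 2]
push(26) -> [7, 2, 26]
pop() returns 26 -> [7, 2]
push(14) -> [7, 2, 14]
push(8) -> [7, 2, 14, 8]
Final stack (bottom to top): [7, 2, 14, 8]


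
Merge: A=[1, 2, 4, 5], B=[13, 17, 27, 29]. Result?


Compare heads, take smaller each step.
Merged: [1, 2, 4, 5, 13, 17, 27, 29]


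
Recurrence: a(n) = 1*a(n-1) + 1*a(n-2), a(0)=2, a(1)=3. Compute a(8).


Build bottom-up:
...a(6)=34, a(7)=55, a(8)=1*55+1*34=89


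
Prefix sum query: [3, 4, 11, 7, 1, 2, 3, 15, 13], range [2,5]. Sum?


Prefix sums: [0, 3, 7, 18, 25, 26, 28, 31, 46, 59]
Sum[2..5] = prefix[6] - prefix[2] = 28 - 7 = 21


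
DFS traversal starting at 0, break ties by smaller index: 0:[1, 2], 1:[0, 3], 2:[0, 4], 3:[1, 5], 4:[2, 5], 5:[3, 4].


DFS stack-based: start with [0]
Visit order: [0, 1, 3, 5, 4, 2]


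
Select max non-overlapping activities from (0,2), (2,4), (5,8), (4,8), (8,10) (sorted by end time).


Greedy: pick earliest-ending, then skip overlaps.
Selected (4 activities): [(0, 2), (2, 4), (5, 8), (8, 10)]


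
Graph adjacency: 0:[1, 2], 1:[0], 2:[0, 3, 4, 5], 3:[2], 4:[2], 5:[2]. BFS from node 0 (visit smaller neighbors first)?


BFS queue: start with [0]
Visit order: [0, 1, 2, 3, 4, 5]


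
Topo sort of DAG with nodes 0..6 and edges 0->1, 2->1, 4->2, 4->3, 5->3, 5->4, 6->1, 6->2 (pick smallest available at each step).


Kahn's algorithm, process smallest node first
Order: [0, 5, 4, 3, 6, 2, 1]


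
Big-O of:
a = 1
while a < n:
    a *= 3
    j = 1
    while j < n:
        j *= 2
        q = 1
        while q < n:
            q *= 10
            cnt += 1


Per nesting level: O(log n) * O(log n) * O(log n) = O((log n)^3)
Complexity: O((log n)^3)


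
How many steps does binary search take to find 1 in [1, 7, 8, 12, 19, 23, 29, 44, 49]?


Search for 1:
[0,8] mid=4 arr[4]=19
[0,3] mid=1 arr[1]=7
[0,0] mid=0 arr[0]=1
Total: 3 comparisons


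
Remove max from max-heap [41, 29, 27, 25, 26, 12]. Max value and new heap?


Max = 41
Replace root with last, heapify down
Resulting heap: [29, 26, 27, 25, 12]


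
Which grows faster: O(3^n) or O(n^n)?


exponential (base 3) grows slower than n^n
O(3^n) is asymptotically smaller; O(n^n) grows faster


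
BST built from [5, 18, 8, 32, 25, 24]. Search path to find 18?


BST root = 5
Search for 18: compare at each node
Path: [5, 18]


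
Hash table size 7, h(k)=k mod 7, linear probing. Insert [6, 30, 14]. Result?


Insertions: 6->slot 6; 30->slot 2; 14->slot 0
Table: [14, None, 30, None, None, None, 6]


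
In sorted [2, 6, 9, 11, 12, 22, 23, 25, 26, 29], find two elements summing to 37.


Two pointers: lo=0, hi=9
Found pair: (11, 26) summing to 37


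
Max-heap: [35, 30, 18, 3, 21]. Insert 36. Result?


Append 36: [35, 30, 18, 3, 21, 36]
Bubble up: swap idx 5(36) with idx 2(18); swap idx 2(36) with idx 0(35)
Result: [36, 30, 35, 3, 21, 18]


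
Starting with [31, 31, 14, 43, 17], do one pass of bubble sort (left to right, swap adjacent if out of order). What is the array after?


After one pass: [31, 14, 31, 17, 43]


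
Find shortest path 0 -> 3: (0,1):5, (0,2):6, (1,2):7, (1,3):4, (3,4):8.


Dijkstra from 0:
Distances: {0: 0, 1: 5, 2: 6, 3: 9, 4: 17}
Shortest distance to 3 = 9, path = [0, 1, 3]


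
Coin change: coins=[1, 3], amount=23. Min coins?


dp[0]=0; dp[i]=1+min(dp[i-c] for c in coins)
...dp[18]=6, dp[19]=7, dp[20]=8, dp[21]=7, dp[22]=8, dp[23]=9
Minimum coins for 23 = 9


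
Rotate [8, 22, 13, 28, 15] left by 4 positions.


Left rotate by 4: [15, 8, 22, 13, 28]


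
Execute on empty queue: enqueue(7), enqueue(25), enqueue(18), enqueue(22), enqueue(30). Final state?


enqueue(7) -> [7]
enqueue(25) -> [7, 25]
enqueue(18) -> [7, 25, 18]
enqueue(22) -> [7, 25, 18, 22]
enqueue(30) -> [7, 25, 18, 22, 30]
Final queue (front to back): [7, 25, 18, 22, 30]


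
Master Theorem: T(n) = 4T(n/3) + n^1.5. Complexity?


a=4, b=3, c=1.5. log_3(4)=1.262 < c=1.5. Case 3: O(n^c) = O(n^1.500)
Complexity: O(n^1.500)


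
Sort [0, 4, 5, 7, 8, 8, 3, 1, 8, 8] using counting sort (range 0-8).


Count array: [1, 1, 0, 1, 1, 1, 0, 1, 4]
Reconstruct: [0, 1, 3, 4, 5, 7, 8, 8, 8, 8]


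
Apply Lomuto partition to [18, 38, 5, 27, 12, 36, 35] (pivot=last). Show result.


Elements <= 35 go left of pivot.
Result: [18, 5, 27, 12, 35, 36, 38], pivot at index 4


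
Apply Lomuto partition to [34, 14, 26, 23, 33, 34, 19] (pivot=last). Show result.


Elements <= 19 go left of pivot.
Result: [14, 19, 26, 23, 33, 34, 34], pivot at index 1


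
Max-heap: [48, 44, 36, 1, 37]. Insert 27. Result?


Append 27: [48, 44, 36, 1, 37, 27]
Bubble up: no swaps needed
Result: [48, 44, 36, 1, 37, 27]


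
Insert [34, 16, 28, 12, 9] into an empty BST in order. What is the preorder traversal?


Root = 34; build tree by BST insertion.
Preorder traversal: [34, 16, 12, 9, 28]


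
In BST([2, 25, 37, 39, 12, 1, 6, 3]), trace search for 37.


BST root = 2
Search for 37: compare at each node
Path: [2, 25, 37]


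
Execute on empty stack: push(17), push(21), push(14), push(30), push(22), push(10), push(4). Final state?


push(17) -> [17]
push(21) -> [17, 21]
push(14) -> [17, 21, 14]
push(30) -> [17, 21, 14, 30]
push(22) -> [17, 21, 14, 30, 22]
push(10) -> [17, 21, 14, 30, 22, 10]
push(4) -> [17, 21, 14, 30, 22, 10, 4]
Final stack (bottom to top): [17, 21, 14, 30, 22, 10, 4]


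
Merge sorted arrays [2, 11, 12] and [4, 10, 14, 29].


Compare heads, take smaller each step.
Merged: [2, 4, 10, 11, 12, 14, 29]


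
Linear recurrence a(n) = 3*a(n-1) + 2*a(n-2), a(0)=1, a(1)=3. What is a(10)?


Build bottom-up:
...a(8)=22363, a(9)=79647, a(10)=3*79647+2*22363=283667


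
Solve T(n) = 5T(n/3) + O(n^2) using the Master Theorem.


a=5, b=3, c=2. log_3(5)=1.465 < c=2. Case 3: O(n^c) = O(n^2)
Complexity: O(n^2)


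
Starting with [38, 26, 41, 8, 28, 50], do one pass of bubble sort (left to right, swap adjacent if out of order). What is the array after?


After one pass: [26, 38, 8, 28, 41, 50]


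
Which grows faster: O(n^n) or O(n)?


linear grows slower than n^n
O(n) is asymptotically smaller; O(n^n) grows faster


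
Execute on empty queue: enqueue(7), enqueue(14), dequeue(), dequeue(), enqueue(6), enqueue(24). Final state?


enqueue(7) -> [7]
enqueue(14) -> [7, 14]
dequeue() returns 7 -> [14]
dequeue() returns 14 -> []
enqueue(6) -> [6]
enqueue(24) -> [6, 24]
Final queue (front to back): [6, 24]


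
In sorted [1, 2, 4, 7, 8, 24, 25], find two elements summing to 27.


Two pointers: lo=0, hi=6
Found pair: (2, 25) summing to 27


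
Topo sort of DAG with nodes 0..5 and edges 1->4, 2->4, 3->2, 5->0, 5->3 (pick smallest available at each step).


Kahn's algorithm, process smallest node first
Order: [1, 5, 0, 3, 2, 4]


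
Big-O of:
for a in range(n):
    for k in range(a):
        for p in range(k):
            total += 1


Per nesting level: O(n) * O(n) [triangular over a] * O(n) [triangular over k] = O(n^3)
Complexity: O(n^3)


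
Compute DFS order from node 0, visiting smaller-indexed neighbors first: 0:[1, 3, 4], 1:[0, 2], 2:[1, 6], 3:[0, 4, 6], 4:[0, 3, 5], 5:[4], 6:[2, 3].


DFS stack-based: start with [0]
Visit order: [0, 1, 2, 6, 3, 4, 5]


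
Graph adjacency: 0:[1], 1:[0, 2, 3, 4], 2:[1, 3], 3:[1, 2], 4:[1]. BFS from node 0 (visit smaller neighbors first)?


BFS queue: start with [0]
Visit order: [0, 1, 2, 3, 4]


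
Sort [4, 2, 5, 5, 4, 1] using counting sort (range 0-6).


Count array: [0, 1, 1, 0, 2, 2, 0]
Reconstruct: [1, 2, 4, 4, 5, 5]


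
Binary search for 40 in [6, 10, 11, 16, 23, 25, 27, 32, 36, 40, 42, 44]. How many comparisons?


Search for 40:
[0,11] mid=5 arr[5]=25
[6,11] mid=8 arr[8]=36
[9,11] mid=10 arr[10]=42
[9,9] mid=9 arr[9]=40
Total: 4 comparisons


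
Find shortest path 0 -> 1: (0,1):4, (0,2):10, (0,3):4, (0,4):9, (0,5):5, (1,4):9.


Dijkstra from 0:
Distances: {0: 0, 1: 4, 2: 10, 3: 4, 4: 9, 5: 5}
Shortest distance to 1 = 4, path = [0, 1]


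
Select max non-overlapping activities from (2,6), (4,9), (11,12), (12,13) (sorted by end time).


Greedy: pick earliest-ending, then skip overlaps.
Selected (3 activities): [(2, 6), (11, 12), (12, 13)]


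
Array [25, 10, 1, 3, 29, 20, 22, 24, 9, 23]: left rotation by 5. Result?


Left rotate by 5: [20, 22, 24, 9, 23, 25, 10, 1, 3, 29]


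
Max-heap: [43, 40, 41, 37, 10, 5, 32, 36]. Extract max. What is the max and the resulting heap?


Max = 43
Replace root with last, heapify down
Resulting heap: [41, 40, 36, 37, 10, 5, 32]


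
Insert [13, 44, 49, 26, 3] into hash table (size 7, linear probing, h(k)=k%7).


Insertions: 13->slot 6; 44->slot 2; 49->slot 0; 26->slot 5; 3->slot 3
Table: [49, None, 44, 3, None, 26, 13]


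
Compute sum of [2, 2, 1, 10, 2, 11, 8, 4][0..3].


Prefix sums: [0, 2, 4, 5, 15, 17, 28, 36, 40]
Sum[0..3] = prefix[4] - prefix[0] = 15 - 0 = 15


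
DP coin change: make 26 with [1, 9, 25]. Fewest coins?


dp[0]=0; dp[i]=1+min(dp[i-c] for c in coins)
...dp[21]=5, dp[22]=6, dp[23]=7, dp[24]=8, dp[25]=1, dp[26]=2
Minimum coins for 26 = 2


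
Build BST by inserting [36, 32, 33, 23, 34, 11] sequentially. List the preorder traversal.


Root = 36; build tree by BST insertion.
Preorder traversal: [36, 32, 23, 11, 33, 34]


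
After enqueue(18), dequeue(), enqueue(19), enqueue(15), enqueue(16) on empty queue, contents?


enqueue(18) -> [18]
dequeue() returns 18 -> []
enqueue(19) -> [19]
enqueue(15) -> [19, 15]
enqueue(16) -> [19, 15, 16]
Final queue (front to back): [19, 15, 16]


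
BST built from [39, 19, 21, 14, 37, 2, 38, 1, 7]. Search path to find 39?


BST root = 39
Search for 39: compare at each node
Path: [39]


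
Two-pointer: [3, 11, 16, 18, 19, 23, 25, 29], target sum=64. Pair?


Two pointers: lo=0, hi=7
No pair sums to 64


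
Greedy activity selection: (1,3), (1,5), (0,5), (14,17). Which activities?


Greedy: pick earliest-ending, then skip overlaps.
Selected (2 activities): [(1, 3), (14, 17)]


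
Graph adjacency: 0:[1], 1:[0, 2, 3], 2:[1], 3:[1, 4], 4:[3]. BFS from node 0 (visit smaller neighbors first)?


BFS queue: start with [0]
Visit order: [0, 1, 2, 3, 4]


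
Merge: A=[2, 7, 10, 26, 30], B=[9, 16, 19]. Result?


Compare heads, take smaller each step.
Merged: [2, 7, 9, 10, 16, 19, 26, 30]


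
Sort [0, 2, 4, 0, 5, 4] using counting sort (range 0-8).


Count array: [2, 0, 1, 0, 2, 1, 0, 0, 0]
Reconstruct: [0, 0, 2, 4, 4, 5]


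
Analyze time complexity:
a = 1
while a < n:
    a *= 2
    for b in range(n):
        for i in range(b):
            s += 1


Per nesting level: O(log n) * O(n) * O(n) [triangular over b] = O(n^2 log n)
Complexity: O(n^2 log n)


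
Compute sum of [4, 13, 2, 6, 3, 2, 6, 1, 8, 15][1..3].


Prefix sums: [0, 4, 17, 19, 25, 28, 30, 36, 37, 45, 60]
Sum[1..3] = prefix[4] - prefix[1] = 25 - 4 = 21


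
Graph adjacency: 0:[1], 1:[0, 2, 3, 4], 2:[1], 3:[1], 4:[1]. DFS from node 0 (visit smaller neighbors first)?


DFS stack-based: start with [0]
Visit order: [0, 1, 2, 3, 4]


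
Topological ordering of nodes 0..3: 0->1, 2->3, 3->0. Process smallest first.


Kahn's algorithm, process smallest node first
Order: [2, 3, 0, 1]


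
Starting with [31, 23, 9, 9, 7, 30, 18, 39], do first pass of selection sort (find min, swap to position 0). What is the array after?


After one pass: [7, 23, 9, 9, 31, 30, 18, 39]


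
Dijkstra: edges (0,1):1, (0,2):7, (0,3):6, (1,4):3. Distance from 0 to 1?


Dijkstra from 0:
Distances: {0: 0, 1: 1, 2: 7, 3: 6, 4: 4}
Shortest distance to 1 = 1, path = [0, 1]


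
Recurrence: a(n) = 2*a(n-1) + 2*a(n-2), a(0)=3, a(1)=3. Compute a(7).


Build bottom-up:
...a(5)=228, a(6)=624, a(7)=2*624+2*228=1704


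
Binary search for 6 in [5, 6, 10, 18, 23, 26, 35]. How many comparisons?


Search for 6:
[0,6] mid=3 arr[3]=18
[0,2] mid=1 arr[1]=6
Total: 2 comparisons


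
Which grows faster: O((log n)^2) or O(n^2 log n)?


polylogarithmic grows slower than n^2 log n
O((log n)^2) is asymptotically smaller; O(n^2 log n) grows faster


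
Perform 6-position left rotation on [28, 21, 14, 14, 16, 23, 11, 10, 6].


Left rotate by 6: [11, 10, 6, 28, 21, 14, 14, 16, 23]


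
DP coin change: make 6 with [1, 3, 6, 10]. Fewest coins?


dp[0]=0; dp[i]=1+min(dp[i-c] for c in coins)
...dp[1]=1, dp[2]=2, dp[3]=1, dp[4]=2, dp[5]=3, dp[6]=1
Minimum coins for 6 = 1


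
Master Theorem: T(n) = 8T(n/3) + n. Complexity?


a=8, b=3, c=1. log_3(8)=1.893 > c=1. Case 1: O(n^log_b(a)) = O(n^1.893)
Complexity: O(n^1.893)


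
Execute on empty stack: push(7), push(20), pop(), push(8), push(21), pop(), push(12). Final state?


push(7) -> [7]
push(20) -> [7, 20]
pop() returns 20 -> [7]
push(8) -> [7, 8]
push(21) -> [7, 8, 21]
pop() returns 21 -> [7, 8]
push(12) -> [7, 8, 12]
Final stack (bottom to top): [7, 8, 12]


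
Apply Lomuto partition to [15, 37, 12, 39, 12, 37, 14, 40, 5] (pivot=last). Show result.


Elements <= 5 go left of pivot.
Result: [5, 37, 12, 39, 12, 37, 14, 40, 15], pivot at index 0


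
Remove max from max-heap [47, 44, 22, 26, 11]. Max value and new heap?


Max = 47
Replace root with last, heapify down
Resulting heap: [44, 26, 22, 11]


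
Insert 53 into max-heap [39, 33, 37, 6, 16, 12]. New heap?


Append 53: [39, 33, 37, 6, 16, 12, 53]
Bubble up: swap idx 6(53) with idx 2(37); swap idx 2(53) with idx 0(39)
Result: [53, 33, 39, 6, 16, 12, 37]


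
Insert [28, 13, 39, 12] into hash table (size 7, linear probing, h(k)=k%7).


Insertions: 28->slot 0; 13->slot 6; 39->slot 4; 12->slot 5
Table: [28, None, None, None, 39, 12, 13]


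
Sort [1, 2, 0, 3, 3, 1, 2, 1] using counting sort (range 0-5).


Count array: [1, 3, 2, 2, 0, 0]
Reconstruct: [0, 1, 1, 1, 2, 2, 3, 3]


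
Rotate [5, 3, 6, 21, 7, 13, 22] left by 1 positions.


Left rotate by 1: [3, 6, 21, 7, 13, 22, 5]


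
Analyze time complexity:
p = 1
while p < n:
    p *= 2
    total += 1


Per nesting level: O(log n) = O(log n)
Complexity: O(log n)


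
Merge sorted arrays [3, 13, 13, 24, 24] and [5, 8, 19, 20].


Compare heads, take smaller each step.
Merged: [3, 5, 8, 13, 13, 19, 20, 24, 24]


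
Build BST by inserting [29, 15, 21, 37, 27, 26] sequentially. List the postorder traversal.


Root = 29; build tree by BST insertion.
Postorder traversal: [26, 27, 21, 15, 37, 29]


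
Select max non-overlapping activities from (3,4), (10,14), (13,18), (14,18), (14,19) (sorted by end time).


Greedy: pick earliest-ending, then skip overlaps.
Selected (3 activities): [(3, 4), (10, 14), (14, 18)]


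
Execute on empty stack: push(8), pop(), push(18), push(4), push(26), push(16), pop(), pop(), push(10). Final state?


push(8) -> [8]
pop() returns 8 -> []
push(18) -> [18]
push(4) -> [18, 4]
push(26) -> [18, 4, 26]
push(16) -> [18, 4, 26, 16]
pop() returns 16 -> [18, 4, 26]
pop() returns 26 -> [18, 4]
push(10) -> [18, 4, 10]
Final stack (bottom to top): [18, 4, 10]


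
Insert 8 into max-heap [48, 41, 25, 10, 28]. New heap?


Append 8: [48, 41, 25, 10, 28, 8]
Bubble up: no swaps needed
Result: [48, 41, 25, 10, 28, 8]


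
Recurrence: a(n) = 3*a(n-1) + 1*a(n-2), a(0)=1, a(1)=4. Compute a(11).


Build bottom-up:
...a(9)=55807, a(10)=184318, a(11)=3*184318+1*55807=608761


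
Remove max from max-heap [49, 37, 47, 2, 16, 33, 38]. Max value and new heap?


Max = 49
Replace root with last, heapify down
Resulting heap: [47, 37, 38, 2, 16, 33]


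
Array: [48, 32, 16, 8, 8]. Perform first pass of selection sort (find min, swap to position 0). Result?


After one pass: [8, 32, 16, 48, 8]


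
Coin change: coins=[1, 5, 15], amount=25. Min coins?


dp[0]=0; dp[i]=1+min(dp[i-c] for c in coins)
...dp[20]=2, dp[21]=3, dp[22]=4, dp[23]=5, dp[24]=6, dp[25]=3
Minimum coins for 25 = 3


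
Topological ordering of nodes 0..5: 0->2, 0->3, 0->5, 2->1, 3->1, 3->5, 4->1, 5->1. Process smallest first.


Kahn's algorithm, process smallest node first
Order: [0, 2, 3, 4, 5, 1]


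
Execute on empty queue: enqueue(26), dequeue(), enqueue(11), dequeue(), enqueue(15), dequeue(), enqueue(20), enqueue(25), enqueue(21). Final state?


enqueue(26) -> [26]
dequeue() returns 26 -> []
enqueue(11) -> [11]
dequeue() returns 11 -> []
enqueue(15) -> [15]
dequeue() returns 15 -> []
enqueue(20) -> [20]
enqueue(25) -> [20, 25]
enqueue(21) -> [20, 25, 21]
Final queue (front to back): [20, 25, 21]


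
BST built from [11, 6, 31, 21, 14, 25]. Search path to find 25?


BST root = 11
Search for 25: compare at each node
Path: [11, 31, 21, 25]


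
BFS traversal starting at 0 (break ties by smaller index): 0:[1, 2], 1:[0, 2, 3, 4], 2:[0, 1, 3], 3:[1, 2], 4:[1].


BFS queue: start with [0]
Visit order: [0, 1, 2, 3, 4]


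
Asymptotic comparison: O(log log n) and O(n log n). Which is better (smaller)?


double-logarithmic grows slower than linearithmic
O(log log n) is asymptotically smaller; O(n log n) grows faster


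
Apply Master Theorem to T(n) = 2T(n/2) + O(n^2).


a=2, b=2, c=2. log_2(2)=1 < c=2. Case 3: O(n^c) = O(n^2)
Complexity: O(n^2)


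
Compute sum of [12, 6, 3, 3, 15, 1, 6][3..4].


Prefix sums: [0, 12, 18, 21, 24, 39, 40, 46]
Sum[3..4] = prefix[5] - prefix[3] = 39 - 21 = 18


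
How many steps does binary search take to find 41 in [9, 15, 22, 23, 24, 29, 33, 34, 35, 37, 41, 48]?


Search for 41:
[0,11] mid=5 arr[5]=29
[6,11] mid=8 arr[8]=35
[9,11] mid=10 arr[10]=41
Total: 3 comparisons


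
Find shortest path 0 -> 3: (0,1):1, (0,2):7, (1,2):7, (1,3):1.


Dijkstra from 0:
Distances: {0: 0, 1: 1, 2: 7, 3: 2}
Shortest distance to 3 = 2, path = [0, 1, 3]


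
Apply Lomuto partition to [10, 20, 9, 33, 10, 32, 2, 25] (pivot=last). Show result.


Elements <= 25 go left of pivot.
Result: [10, 20, 9, 10, 2, 25, 33, 32], pivot at index 5


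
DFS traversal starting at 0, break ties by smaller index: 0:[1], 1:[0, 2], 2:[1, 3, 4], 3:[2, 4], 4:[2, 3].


DFS stack-based: start with [0]
Visit order: [0, 1, 2, 3, 4]


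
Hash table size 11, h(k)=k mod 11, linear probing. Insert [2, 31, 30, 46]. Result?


Insertions: 2->slot 2; 31->slot 9; 30->slot 8; 46->slot 3
Table: [None, None, 2, 46, None, None, None, None, 30, 31, None]


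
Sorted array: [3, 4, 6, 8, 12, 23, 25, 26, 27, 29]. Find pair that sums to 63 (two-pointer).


Two pointers: lo=0, hi=9
No pair sums to 63


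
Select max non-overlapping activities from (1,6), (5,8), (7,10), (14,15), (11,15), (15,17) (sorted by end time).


Greedy: pick earliest-ending, then skip overlaps.
Selected (4 activities): [(1, 6), (7, 10), (14, 15), (15, 17)]


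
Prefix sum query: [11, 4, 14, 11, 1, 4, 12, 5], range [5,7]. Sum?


Prefix sums: [0, 11, 15, 29, 40, 41, 45, 57, 62]
Sum[5..7] = prefix[8] - prefix[5] = 62 - 41 = 21
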